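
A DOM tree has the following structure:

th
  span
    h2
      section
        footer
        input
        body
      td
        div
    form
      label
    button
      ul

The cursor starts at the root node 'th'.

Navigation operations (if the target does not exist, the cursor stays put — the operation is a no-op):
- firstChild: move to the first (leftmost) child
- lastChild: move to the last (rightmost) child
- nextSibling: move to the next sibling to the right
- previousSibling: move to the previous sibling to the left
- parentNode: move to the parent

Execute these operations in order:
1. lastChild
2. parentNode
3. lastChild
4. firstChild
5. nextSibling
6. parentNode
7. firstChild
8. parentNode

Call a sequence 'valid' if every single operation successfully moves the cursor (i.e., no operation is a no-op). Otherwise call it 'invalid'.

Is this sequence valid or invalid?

Answer: valid

Derivation:
After 1 (lastChild): span
After 2 (parentNode): th
After 3 (lastChild): span
After 4 (firstChild): h2
After 5 (nextSibling): form
After 6 (parentNode): span
After 7 (firstChild): h2
After 8 (parentNode): span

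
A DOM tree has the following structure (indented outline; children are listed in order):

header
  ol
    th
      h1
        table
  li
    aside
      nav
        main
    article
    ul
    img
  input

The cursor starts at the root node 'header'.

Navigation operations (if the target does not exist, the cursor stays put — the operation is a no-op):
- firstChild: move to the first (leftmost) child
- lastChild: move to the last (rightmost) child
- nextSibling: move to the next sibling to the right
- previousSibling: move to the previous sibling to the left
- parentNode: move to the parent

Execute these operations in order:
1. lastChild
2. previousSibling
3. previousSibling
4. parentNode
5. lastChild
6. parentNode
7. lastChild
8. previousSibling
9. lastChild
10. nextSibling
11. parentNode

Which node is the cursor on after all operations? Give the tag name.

Answer: li

Derivation:
After 1 (lastChild): input
After 2 (previousSibling): li
After 3 (previousSibling): ol
After 4 (parentNode): header
After 5 (lastChild): input
After 6 (parentNode): header
After 7 (lastChild): input
After 8 (previousSibling): li
After 9 (lastChild): img
After 10 (nextSibling): img (no-op, stayed)
After 11 (parentNode): li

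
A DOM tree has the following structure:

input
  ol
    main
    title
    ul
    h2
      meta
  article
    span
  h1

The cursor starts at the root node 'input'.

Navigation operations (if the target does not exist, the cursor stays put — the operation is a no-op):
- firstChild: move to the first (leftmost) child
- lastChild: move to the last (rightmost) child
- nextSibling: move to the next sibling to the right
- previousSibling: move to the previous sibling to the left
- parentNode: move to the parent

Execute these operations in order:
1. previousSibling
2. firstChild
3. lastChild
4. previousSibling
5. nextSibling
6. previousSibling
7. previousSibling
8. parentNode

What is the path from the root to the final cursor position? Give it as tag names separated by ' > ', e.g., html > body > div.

After 1 (previousSibling): input (no-op, stayed)
After 2 (firstChild): ol
After 3 (lastChild): h2
After 4 (previousSibling): ul
After 5 (nextSibling): h2
After 6 (previousSibling): ul
After 7 (previousSibling): title
After 8 (parentNode): ol

Answer: input > ol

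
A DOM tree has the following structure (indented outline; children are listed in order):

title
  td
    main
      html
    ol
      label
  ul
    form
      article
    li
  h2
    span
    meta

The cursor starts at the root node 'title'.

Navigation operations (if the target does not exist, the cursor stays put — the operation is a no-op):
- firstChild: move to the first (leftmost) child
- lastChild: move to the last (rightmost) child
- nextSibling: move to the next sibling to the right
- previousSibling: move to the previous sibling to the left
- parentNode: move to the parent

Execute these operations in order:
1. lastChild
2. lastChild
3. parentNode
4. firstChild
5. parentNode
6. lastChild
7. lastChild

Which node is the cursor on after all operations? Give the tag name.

After 1 (lastChild): h2
After 2 (lastChild): meta
After 3 (parentNode): h2
After 4 (firstChild): span
After 5 (parentNode): h2
After 6 (lastChild): meta
After 7 (lastChild): meta (no-op, stayed)

Answer: meta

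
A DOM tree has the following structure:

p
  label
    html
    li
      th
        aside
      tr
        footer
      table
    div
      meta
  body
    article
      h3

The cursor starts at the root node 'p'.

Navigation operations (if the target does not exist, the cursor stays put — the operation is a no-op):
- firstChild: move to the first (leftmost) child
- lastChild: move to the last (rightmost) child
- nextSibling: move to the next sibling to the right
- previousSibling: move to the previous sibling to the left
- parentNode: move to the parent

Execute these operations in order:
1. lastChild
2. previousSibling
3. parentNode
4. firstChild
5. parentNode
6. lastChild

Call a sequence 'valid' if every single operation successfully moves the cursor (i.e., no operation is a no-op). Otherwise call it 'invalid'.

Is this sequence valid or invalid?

Answer: valid

Derivation:
After 1 (lastChild): body
After 2 (previousSibling): label
After 3 (parentNode): p
After 4 (firstChild): label
After 5 (parentNode): p
After 6 (lastChild): body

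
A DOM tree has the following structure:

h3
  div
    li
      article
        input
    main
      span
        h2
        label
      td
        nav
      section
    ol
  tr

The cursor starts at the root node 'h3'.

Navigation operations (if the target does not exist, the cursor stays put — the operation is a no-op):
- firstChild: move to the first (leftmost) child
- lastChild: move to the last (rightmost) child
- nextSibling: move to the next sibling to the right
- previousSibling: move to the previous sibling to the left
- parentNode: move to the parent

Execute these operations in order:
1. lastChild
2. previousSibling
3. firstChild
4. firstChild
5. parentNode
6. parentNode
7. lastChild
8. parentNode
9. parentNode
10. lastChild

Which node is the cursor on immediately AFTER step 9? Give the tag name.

Answer: h3

Derivation:
After 1 (lastChild): tr
After 2 (previousSibling): div
After 3 (firstChild): li
After 4 (firstChild): article
After 5 (parentNode): li
After 6 (parentNode): div
After 7 (lastChild): ol
After 8 (parentNode): div
After 9 (parentNode): h3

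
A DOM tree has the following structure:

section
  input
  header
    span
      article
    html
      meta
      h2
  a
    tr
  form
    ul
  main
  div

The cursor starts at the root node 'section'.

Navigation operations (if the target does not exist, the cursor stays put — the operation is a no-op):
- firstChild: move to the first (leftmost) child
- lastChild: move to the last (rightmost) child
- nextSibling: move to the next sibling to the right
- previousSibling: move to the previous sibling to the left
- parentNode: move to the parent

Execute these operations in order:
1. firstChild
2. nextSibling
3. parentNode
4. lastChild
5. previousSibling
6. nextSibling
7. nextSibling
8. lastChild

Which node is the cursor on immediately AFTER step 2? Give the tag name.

After 1 (firstChild): input
After 2 (nextSibling): header

Answer: header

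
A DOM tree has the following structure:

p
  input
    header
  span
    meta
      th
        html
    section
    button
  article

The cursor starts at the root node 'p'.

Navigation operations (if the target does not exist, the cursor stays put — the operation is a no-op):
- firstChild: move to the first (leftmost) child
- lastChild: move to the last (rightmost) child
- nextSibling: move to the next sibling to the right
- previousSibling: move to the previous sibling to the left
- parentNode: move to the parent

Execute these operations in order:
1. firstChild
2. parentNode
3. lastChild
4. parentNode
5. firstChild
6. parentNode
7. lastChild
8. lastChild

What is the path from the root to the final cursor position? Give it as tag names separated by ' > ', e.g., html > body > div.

After 1 (firstChild): input
After 2 (parentNode): p
After 3 (lastChild): article
After 4 (parentNode): p
After 5 (firstChild): input
After 6 (parentNode): p
After 7 (lastChild): article
After 8 (lastChild): article (no-op, stayed)

Answer: p > article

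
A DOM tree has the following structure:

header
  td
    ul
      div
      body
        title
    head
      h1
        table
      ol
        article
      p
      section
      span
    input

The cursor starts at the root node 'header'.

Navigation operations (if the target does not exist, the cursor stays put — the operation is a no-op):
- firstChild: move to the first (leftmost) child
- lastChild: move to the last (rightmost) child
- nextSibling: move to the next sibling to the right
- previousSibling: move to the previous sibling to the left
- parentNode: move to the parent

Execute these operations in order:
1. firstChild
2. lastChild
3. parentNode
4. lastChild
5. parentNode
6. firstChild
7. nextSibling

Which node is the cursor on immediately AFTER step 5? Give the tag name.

Answer: td

Derivation:
After 1 (firstChild): td
After 2 (lastChild): input
After 3 (parentNode): td
After 4 (lastChild): input
After 5 (parentNode): td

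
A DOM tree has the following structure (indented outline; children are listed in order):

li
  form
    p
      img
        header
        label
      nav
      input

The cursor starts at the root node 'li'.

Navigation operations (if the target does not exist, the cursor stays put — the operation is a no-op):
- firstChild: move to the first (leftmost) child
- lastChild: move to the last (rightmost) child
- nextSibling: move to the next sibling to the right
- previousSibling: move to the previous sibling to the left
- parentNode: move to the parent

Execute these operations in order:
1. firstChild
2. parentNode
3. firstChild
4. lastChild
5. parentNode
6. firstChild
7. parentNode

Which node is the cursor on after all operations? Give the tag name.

After 1 (firstChild): form
After 2 (parentNode): li
After 3 (firstChild): form
After 4 (lastChild): p
After 5 (parentNode): form
After 6 (firstChild): p
After 7 (parentNode): form

Answer: form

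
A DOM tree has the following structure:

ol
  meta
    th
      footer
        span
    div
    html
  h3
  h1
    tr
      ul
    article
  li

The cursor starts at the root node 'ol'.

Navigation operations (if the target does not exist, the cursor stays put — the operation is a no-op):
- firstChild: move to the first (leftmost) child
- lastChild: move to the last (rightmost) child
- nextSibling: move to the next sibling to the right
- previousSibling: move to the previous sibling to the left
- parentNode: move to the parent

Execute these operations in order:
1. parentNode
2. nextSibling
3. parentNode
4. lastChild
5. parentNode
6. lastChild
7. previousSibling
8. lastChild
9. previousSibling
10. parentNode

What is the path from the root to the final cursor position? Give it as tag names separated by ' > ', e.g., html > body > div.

After 1 (parentNode): ol (no-op, stayed)
After 2 (nextSibling): ol (no-op, stayed)
After 3 (parentNode): ol (no-op, stayed)
After 4 (lastChild): li
After 5 (parentNode): ol
After 6 (lastChild): li
After 7 (previousSibling): h1
After 8 (lastChild): article
After 9 (previousSibling): tr
After 10 (parentNode): h1

Answer: ol > h1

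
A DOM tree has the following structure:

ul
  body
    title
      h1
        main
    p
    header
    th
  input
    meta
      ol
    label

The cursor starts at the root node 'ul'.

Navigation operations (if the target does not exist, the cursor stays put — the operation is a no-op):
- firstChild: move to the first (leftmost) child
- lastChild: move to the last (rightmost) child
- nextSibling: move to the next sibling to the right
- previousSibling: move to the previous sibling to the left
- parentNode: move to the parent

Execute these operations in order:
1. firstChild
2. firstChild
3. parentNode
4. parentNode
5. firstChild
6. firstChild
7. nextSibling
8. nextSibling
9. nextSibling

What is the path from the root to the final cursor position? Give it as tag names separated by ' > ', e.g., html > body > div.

Answer: ul > body > th

Derivation:
After 1 (firstChild): body
After 2 (firstChild): title
After 3 (parentNode): body
After 4 (parentNode): ul
After 5 (firstChild): body
After 6 (firstChild): title
After 7 (nextSibling): p
After 8 (nextSibling): header
After 9 (nextSibling): th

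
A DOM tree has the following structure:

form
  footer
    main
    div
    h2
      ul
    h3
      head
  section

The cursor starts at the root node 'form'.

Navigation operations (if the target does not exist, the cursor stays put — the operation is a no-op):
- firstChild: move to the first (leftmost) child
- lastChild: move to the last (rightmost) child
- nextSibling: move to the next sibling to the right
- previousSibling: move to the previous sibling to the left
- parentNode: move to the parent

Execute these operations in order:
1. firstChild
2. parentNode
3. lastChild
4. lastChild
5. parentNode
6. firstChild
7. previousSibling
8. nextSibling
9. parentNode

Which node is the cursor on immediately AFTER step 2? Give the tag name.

Answer: form

Derivation:
After 1 (firstChild): footer
After 2 (parentNode): form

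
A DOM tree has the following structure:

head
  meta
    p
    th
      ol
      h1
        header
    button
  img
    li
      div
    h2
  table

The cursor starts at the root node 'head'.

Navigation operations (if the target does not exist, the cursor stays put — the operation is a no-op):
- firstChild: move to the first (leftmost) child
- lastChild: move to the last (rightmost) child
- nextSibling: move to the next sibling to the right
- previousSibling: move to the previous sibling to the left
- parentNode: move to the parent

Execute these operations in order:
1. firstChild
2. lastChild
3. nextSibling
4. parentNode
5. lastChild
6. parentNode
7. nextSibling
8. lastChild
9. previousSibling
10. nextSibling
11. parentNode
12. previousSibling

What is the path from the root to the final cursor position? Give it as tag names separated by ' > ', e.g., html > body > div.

After 1 (firstChild): meta
After 2 (lastChild): button
After 3 (nextSibling): button (no-op, stayed)
After 4 (parentNode): meta
After 5 (lastChild): button
After 6 (parentNode): meta
After 7 (nextSibling): img
After 8 (lastChild): h2
After 9 (previousSibling): li
After 10 (nextSibling): h2
After 11 (parentNode): img
After 12 (previousSibling): meta

Answer: head > meta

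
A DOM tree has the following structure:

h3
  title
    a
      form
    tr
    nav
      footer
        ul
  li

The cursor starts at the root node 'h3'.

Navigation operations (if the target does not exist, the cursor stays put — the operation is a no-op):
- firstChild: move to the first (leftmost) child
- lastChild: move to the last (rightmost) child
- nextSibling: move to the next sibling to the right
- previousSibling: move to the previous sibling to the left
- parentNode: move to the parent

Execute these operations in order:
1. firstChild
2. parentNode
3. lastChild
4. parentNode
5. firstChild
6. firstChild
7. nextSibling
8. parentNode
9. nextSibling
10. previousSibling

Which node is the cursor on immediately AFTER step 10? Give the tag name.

After 1 (firstChild): title
After 2 (parentNode): h3
After 3 (lastChild): li
After 4 (parentNode): h3
After 5 (firstChild): title
After 6 (firstChild): a
After 7 (nextSibling): tr
After 8 (parentNode): title
After 9 (nextSibling): li
After 10 (previousSibling): title

Answer: title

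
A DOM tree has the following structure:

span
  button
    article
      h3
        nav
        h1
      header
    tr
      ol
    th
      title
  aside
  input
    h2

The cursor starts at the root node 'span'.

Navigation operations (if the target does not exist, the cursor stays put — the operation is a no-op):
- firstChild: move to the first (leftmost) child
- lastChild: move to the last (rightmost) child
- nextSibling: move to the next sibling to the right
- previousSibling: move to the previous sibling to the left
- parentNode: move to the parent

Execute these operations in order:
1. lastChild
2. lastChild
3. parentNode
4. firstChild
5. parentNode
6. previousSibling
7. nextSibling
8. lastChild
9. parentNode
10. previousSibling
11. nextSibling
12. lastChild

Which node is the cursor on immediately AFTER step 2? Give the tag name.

After 1 (lastChild): input
After 2 (lastChild): h2

Answer: h2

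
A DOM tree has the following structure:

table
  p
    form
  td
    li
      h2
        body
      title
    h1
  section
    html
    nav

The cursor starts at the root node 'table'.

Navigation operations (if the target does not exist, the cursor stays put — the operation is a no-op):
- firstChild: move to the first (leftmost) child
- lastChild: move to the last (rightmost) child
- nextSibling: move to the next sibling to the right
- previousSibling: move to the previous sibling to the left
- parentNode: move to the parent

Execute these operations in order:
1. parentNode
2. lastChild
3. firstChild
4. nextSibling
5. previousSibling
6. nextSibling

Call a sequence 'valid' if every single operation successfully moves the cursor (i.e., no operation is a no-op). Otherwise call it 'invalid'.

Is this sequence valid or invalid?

Answer: invalid

Derivation:
After 1 (parentNode): table (no-op, stayed)
After 2 (lastChild): section
After 3 (firstChild): html
After 4 (nextSibling): nav
After 5 (previousSibling): html
After 6 (nextSibling): nav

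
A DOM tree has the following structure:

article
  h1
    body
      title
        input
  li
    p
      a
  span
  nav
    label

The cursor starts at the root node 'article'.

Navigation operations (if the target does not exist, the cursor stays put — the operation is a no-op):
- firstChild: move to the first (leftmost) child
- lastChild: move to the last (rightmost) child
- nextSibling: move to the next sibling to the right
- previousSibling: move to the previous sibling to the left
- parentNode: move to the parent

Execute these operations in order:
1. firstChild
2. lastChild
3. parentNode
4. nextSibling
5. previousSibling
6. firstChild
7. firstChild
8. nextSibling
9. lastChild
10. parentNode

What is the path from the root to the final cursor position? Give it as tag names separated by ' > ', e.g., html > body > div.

After 1 (firstChild): h1
After 2 (lastChild): body
After 3 (parentNode): h1
After 4 (nextSibling): li
After 5 (previousSibling): h1
After 6 (firstChild): body
After 7 (firstChild): title
After 8 (nextSibling): title (no-op, stayed)
After 9 (lastChild): input
After 10 (parentNode): title

Answer: article > h1 > body > title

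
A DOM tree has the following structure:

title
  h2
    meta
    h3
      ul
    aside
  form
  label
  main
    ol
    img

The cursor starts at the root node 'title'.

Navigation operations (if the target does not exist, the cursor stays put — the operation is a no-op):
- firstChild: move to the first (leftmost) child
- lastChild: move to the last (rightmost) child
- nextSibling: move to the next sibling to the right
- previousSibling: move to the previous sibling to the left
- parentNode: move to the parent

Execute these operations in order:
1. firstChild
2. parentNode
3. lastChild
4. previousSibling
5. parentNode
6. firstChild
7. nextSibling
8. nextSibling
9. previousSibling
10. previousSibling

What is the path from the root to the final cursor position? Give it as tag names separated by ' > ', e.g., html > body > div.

After 1 (firstChild): h2
After 2 (parentNode): title
After 3 (lastChild): main
After 4 (previousSibling): label
After 5 (parentNode): title
After 6 (firstChild): h2
After 7 (nextSibling): form
After 8 (nextSibling): label
After 9 (previousSibling): form
After 10 (previousSibling): h2

Answer: title > h2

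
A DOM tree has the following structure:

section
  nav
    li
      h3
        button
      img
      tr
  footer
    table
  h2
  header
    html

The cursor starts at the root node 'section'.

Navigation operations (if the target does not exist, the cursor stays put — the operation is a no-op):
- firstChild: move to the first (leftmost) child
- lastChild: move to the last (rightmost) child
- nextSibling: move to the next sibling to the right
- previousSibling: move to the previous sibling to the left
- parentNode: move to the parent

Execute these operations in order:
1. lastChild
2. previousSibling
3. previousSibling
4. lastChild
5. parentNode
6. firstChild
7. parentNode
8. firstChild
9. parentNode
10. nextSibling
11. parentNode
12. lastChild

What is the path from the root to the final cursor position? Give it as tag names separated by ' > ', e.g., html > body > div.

After 1 (lastChild): header
After 2 (previousSibling): h2
After 3 (previousSibling): footer
After 4 (lastChild): table
After 5 (parentNode): footer
After 6 (firstChild): table
After 7 (parentNode): footer
After 8 (firstChild): table
After 9 (parentNode): footer
After 10 (nextSibling): h2
After 11 (parentNode): section
After 12 (lastChild): header

Answer: section > header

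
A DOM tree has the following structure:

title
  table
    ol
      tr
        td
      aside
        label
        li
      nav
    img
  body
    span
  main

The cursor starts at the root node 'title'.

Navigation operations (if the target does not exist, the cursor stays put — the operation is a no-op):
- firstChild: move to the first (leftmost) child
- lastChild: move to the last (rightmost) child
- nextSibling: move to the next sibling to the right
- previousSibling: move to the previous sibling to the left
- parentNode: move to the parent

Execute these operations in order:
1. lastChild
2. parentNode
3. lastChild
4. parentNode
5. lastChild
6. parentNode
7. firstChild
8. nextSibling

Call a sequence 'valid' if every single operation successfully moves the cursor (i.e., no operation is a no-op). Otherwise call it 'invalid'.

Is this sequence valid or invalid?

After 1 (lastChild): main
After 2 (parentNode): title
After 3 (lastChild): main
After 4 (parentNode): title
After 5 (lastChild): main
After 6 (parentNode): title
After 7 (firstChild): table
After 8 (nextSibling): body

Answer: valid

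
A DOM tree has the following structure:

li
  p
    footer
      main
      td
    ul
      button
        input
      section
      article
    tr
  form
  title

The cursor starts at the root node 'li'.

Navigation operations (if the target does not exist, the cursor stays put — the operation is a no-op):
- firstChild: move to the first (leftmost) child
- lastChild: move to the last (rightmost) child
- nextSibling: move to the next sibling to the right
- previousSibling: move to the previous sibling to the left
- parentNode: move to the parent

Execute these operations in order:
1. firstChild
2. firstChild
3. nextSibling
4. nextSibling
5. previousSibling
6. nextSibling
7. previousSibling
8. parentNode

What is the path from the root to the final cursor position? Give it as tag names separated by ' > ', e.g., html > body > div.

Answer: li > p

Derivation:
After 1 (firstChild): p
After 2 (firstChild): footer
After 3 (nextSibling): ul
After 4 (nextSibling): tr
After 5 (previousSibling): ul
After 6 (nextSibling): tr
After 7 (previousSibling): ul
After 8 (parentNode): p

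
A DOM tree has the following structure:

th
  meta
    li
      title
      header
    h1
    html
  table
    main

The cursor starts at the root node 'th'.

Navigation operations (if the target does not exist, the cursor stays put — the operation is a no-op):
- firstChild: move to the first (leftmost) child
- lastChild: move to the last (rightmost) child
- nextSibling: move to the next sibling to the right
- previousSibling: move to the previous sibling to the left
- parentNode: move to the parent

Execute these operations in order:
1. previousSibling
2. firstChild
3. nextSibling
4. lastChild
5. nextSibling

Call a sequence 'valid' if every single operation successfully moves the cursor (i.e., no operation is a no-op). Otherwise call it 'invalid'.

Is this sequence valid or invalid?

After 1 (previousSibling): th (no-op, stayed)
After 2 (firstChild): meta
After 3 (nextSibling): table
After 4 (lastChild): main
After 5 (nextSibling): main (no-op, stayed)

Answer: invalid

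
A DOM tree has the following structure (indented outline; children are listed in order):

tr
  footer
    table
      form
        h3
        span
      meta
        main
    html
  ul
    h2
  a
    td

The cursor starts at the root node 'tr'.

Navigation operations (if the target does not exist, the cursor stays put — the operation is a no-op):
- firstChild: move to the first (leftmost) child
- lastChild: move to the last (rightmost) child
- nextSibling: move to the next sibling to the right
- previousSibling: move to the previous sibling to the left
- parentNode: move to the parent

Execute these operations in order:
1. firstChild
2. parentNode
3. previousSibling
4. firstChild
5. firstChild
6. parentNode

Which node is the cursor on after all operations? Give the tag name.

Answer: footer

Derivation:
After 1 (firstChild): footer
After 2 (parentNode): tr
After 3 (previousSibling): tr (no-op, stayed)
After 4 (firstChild): footer
After 5 (firstChild): table
After 6 (parentNode): footer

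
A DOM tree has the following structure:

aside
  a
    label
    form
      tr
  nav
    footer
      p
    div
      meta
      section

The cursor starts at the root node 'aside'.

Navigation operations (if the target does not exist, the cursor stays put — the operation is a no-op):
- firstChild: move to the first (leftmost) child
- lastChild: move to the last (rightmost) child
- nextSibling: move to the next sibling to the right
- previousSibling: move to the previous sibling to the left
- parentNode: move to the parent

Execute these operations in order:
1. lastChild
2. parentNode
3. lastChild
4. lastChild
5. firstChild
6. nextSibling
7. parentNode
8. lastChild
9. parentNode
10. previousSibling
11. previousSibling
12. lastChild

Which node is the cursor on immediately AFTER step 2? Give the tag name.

After 1 (lastChild): nav
After 2 (parentNode): aside

Answer: aside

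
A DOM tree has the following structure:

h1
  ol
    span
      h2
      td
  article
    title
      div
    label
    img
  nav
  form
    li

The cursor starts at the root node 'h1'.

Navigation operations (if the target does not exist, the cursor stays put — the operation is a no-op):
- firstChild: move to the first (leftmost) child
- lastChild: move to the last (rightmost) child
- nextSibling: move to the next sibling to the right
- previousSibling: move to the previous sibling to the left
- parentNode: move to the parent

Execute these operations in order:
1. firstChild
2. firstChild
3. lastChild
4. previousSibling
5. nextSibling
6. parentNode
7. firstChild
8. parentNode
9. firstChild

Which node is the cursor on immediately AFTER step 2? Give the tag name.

After 1 (firstChild): ol
After 2 (firstChild): span

Answer: span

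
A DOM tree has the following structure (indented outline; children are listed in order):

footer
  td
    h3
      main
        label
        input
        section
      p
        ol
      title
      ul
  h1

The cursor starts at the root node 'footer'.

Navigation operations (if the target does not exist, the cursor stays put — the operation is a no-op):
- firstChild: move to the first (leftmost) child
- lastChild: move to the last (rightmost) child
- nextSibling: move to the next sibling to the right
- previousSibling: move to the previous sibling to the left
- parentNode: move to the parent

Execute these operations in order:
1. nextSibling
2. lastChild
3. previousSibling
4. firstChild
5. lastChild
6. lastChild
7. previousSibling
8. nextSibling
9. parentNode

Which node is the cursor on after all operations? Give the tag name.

After 1 (nextSibling): footer (no-op, stayed)
After 2 (lastChild): h1
After 3 (previousSibling): td
After 4 (firstChild): h3
After 5 (lastChild): ul
After 6 (lastChild): ul (no-op, stayed)
After 7 (previousSibling): title
After 8 (nextSibling): ul
After 9 (parentNode): h3

Answer: h3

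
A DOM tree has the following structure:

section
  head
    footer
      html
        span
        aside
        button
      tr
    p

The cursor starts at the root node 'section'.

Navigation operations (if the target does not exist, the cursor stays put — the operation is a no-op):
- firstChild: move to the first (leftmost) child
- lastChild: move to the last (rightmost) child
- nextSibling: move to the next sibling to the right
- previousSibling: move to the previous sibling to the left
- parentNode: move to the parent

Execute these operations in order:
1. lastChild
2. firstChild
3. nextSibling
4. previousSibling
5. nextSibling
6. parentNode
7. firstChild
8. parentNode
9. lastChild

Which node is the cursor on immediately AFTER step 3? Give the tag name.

After 1 (lastChild): head
After 2 (firstChild): footer
After 3 (nextSibling): p

Answer: p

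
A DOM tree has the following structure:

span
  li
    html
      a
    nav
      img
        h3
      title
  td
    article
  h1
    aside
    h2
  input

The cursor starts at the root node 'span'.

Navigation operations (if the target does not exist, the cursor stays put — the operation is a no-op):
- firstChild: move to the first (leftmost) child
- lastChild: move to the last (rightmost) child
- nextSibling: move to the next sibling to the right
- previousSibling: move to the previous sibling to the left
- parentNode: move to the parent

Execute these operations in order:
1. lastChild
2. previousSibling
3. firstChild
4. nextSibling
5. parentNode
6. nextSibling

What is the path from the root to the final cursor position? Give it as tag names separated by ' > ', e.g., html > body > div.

Answer: span > input

Derivation:
After 1 (lastChild): input
After 2 (previousSibling): h1
After 3 (firstChild): aside
After 4 (nextSibling): h2
After 5 (parentNode): h1
After 6 (nextSibling): input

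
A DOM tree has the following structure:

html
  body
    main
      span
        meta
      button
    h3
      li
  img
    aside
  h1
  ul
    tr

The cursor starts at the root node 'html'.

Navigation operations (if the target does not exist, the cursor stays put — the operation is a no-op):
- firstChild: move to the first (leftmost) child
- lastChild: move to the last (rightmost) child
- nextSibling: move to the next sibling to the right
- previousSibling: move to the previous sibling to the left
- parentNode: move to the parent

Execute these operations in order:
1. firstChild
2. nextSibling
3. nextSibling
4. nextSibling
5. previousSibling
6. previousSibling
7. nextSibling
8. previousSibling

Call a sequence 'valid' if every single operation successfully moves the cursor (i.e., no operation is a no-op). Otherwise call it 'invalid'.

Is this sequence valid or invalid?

Answer: valid

Derivation:
After 1 (firstChild): body
After 2 (nextSibling): img
After 3 (nextSibling): h1
After 4 (nextSibling): ul
After 5 (previousSibling): h1
After 6 (previousSibling): img
After 7 (nextSibling): h1
After 8 (previousSibling): img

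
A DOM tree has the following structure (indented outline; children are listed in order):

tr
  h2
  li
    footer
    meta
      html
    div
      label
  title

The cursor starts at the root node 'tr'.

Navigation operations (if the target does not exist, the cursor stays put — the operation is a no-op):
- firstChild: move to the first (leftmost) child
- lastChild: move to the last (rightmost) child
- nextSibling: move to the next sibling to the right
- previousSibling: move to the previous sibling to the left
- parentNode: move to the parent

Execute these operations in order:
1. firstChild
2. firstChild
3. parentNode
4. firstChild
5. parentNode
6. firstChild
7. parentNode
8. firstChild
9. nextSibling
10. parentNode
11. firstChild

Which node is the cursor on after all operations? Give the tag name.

After 1 (firstChild): h2
After 2 (firstChild): h2 (no-op, stayed)
After 3 (parentNode): tr
After 4 (firstChild): h2
After 5 (parentNode): tr
After 6 (firstChild): h2
After 7 (parentNode): tr
After 8 (firstChild): h2
After 9 (nextSibling): li
After 10 (parentNode): tr
After 11 (firstChild): h2

Answer: h2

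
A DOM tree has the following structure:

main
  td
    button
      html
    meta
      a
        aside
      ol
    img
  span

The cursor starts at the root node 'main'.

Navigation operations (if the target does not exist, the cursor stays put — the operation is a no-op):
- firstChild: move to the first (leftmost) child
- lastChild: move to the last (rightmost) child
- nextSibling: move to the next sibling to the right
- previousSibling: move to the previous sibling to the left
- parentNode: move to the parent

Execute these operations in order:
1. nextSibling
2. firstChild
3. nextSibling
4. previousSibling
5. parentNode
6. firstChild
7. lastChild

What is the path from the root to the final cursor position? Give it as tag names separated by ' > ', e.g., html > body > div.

After 1 (nextSibling): main (no-op, stayed)
After 2 (firstChild): td
After 3 (nextSibling): span
After 4 (previousSibling): td
After 5 (parentNode): main
After 6 (firstChild): td
After 7 (lastChild): img

Answer: main > td > img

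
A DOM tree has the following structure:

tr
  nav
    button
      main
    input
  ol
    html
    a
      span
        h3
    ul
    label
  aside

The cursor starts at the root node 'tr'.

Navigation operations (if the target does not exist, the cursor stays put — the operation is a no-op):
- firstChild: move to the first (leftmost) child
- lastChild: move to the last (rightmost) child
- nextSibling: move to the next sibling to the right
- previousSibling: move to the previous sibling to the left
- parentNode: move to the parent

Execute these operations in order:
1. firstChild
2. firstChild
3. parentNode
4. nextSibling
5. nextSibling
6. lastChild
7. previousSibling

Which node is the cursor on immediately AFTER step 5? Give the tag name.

Answer: aside

Derivation:
After 1 (firstChild): nav
After 2 (firstChild): button
After 3 (parentNode): nav
After 4 (nextSibling): ol
After 5 (nextSibling): aside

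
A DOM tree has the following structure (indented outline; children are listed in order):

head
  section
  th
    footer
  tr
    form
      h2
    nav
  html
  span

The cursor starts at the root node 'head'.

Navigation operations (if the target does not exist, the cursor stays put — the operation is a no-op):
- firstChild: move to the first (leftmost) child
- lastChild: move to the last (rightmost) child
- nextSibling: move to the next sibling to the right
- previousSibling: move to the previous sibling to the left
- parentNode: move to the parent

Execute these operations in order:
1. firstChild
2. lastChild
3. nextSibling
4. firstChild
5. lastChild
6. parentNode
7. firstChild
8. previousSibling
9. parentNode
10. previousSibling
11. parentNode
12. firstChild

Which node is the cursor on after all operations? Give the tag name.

Answer: section

Derivation:
After 1 (firstChild): section
After 2 (lastChild): section (no-op, stayed)
After 3 (nextSibling): th
After 4 (firstChild): footer
After 5 (lastChild): footer (no-op, stayed)
After 6 (parentNode): th
After 7 (firstChild): footer
After 8 (previousSibling): footer (no-op, stayed)
After 9 (parentNode): th
After 10 (previousSibling): section
After 11 (parentNode): head
After 12 (firstChild): section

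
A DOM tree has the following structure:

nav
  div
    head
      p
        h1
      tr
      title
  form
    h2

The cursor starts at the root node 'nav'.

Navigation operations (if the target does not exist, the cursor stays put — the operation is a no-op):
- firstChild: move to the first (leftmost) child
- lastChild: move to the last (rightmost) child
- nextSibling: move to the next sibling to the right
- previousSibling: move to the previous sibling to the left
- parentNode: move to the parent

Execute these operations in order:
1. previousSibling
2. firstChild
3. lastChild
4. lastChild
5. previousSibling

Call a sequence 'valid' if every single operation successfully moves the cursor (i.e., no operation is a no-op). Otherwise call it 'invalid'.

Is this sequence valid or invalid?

Answer: invalid

Derivation:
After 1 (previousSibling): nav (no-op, stayed)
After 2 (firstChild): div
After 3 (lastChild): head
After 4 (lastChild): title
After 5 (previousSibling): tr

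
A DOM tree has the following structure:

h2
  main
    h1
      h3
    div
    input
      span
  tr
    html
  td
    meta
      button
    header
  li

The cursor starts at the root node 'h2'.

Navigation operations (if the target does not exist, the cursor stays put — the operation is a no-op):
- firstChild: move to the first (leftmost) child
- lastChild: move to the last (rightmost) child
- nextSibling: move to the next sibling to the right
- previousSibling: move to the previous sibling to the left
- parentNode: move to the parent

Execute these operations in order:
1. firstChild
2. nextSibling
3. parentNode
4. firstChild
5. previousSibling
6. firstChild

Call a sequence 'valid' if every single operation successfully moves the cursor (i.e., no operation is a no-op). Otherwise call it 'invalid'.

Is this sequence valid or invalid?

Answer: invalid

Derivation:
After 1 (firstChild): main
After 2 (nextSibling): tr
After 3 (parentNode): h2
After 4 (firstChild): main
After 5 (previousSibling): main (no-op, stayed)
After 6 (firstChild): h1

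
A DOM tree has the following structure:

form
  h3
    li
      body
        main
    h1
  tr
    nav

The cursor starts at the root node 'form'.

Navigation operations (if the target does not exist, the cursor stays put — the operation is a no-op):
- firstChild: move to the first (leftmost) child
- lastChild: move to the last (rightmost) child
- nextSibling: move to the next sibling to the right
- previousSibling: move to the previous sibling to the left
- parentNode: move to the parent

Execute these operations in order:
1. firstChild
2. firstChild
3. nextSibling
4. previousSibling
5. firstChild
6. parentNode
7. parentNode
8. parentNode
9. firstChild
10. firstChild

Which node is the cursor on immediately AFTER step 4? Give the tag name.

After 1 (firstChild): h3
After 2 (firstChild): li
After 3 (nextSibling): h1
After 4 (previousSibling): li

Answer: li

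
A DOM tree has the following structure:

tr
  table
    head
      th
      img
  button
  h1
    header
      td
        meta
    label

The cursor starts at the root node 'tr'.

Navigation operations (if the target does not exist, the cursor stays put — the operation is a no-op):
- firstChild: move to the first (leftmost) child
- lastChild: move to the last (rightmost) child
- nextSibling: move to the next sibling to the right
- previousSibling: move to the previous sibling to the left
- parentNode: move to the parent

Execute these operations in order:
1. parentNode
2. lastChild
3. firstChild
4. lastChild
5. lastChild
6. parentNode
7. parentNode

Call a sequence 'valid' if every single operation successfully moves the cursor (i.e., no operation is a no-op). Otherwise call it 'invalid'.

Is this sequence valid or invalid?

After 1 (parentNode): tr (no-op, stayed)
After 2 (lastChild): h1
After 3 (firstChild): header
After 4 (lastChild): td
After 5 (lastChild): meta
After 6 (parentNode): td
After 7 (parentNode): header

Answer: invalid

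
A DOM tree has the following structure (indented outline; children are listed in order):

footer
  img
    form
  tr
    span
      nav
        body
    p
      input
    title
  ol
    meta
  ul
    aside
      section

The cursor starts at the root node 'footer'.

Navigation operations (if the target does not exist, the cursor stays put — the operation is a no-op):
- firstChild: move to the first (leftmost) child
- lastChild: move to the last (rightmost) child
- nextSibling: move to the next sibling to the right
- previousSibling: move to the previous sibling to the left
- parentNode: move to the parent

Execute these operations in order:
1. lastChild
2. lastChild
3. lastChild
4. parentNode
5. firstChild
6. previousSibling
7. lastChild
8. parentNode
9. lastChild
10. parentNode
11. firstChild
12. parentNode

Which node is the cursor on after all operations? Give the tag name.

Answer: aside

Derivation:
After 1 (lastChild): ul
After 2 (lastChild): aside
After 3 (lastChild): section
After 4 (parentNode): aside
After 5 (firstChild): section
After 6 (previousSibling): section (no-op, stayed)
After 7 (lastChild): section (no-op, stayed)
After 8 (parentNode): aside
After 9 (lastChild): section
After 10 (parentNode): aside
After 11 (firstChild): section
After 12 (parentNode): aside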